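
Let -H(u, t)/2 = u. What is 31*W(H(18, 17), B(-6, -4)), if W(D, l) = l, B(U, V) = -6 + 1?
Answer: -155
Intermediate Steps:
B(U, V) = -5
H(u, t) = -2*u
31*W(H(18, 17), B(-6, -4)) = 31*(-5) = -155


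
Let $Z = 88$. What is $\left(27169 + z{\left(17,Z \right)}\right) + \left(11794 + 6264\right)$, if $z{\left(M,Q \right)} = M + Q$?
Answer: $45332$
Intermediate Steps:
$\left(27169 + z{\left(17,Z \right)}\right) + \left(11794 + 6264\right) = \left(27169 + \left(17 + 88\right)\right) + \left(11794 + 6264\right) = \left(27169 + 105\right) + 18058 = 27274 + 18058 = 45332$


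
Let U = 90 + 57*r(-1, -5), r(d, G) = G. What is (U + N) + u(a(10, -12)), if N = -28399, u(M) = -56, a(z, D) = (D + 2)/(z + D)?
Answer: -28650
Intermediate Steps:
a(z, D) = (2 + D)/(D + z)
U = -195 (U = 90 + 57*(-5) = 90 - 285 = -195)
(U + N) + u(a(10, -12)) = (-195 - 28399) - 56 = -28594 - 56 = -28650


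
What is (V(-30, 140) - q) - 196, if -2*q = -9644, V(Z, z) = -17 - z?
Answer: -5175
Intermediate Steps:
q = 4822 (q = -½*(-9644) = 4822)
(V(-30, 140) - q) - 196 = ((-17 - 1*140) - 1*4822) - 196 = ((-17 - 140) - 4822) - 196 = (-157 - 4822) - 196 = -4979 - 196 = -5175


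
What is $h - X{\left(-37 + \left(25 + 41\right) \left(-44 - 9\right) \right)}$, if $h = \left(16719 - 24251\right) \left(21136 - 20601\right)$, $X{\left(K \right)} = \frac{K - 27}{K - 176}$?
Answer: $- \frac{14953923382}{3711} \approx -4.0296 \cdot 10^{6}$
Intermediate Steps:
$X{\left(K \right)} = \frac{-27 + K}{-176 + K}$
$h = -4029620$ ($h = \left(-7532\right) 535 = -4029620$)
$h - X{\left(-37 + \left(25 + 41\right) \left(-44 - 9\right) \right)} = -4029620 - \frac{-27 + \left(-37 + \left(25 + 41\right) \left(-44 - 9\right)\right)}{-176 + \left(-37 + \left(25 + 41\right) \left(-44 - 9\right)\right)} = -4029620 - \frac{-27 + \left(-37 + 66 \left(-53\right)\right)}{-176 + \left(-37 + 66 \left(-53\right)\right)} = -4029620 - \frac{-27 - 3535}{-176 - 3535} = -4029620 - \frac{1}{-3711} \left(-3562\right) = -4029620 - \left(- \frac{1}{3711}\right) \left(-3562\right) = -4029620 - \frac{3562}{3711} = - \frac{14953923382}{3711}$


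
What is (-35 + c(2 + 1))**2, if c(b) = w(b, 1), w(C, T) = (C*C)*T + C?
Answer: 529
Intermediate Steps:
w(C, T) = C + T*C**2 (w(C, T) = C**2*T + C = T*C**2 + C = C + T*C**2)
c(b) = b*(1 + b) (c(b) = b*(1 + b*1) = b*(1 + b))
(-35 + c(2 + 1))**2 = (-35 + (2 + 1)*(1 + (2 + 1)))**2 = (-35 + 3*(1 + 3))**2 = (-35 + 3*4)**2 = (-35 + 12)**2 = (-23)**2 = 529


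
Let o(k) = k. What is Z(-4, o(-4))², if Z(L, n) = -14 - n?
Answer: 100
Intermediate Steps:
Z(-4, o(-4))² = (-14 - 1*(-4))² = (-14 + 4)² = (-10)² = 100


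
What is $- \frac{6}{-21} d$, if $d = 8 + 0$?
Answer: $\frac{16}{7} \approx 2.2857$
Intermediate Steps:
$d = 8$
$- \frac{6}{-21} d = - \frac{6}{-21} \cdot 8 = \left(-6\right) \left(- \frac{1}{21}\right) 8 = \frac{2}{7} \cdot 8 = \frac{16}{7}$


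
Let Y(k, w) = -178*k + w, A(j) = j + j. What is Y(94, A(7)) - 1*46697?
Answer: -63415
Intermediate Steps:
A(j) = 2*j
Y(k, w) = w - 178*k
Y(94, A(7)) - 1*46697 = (2*7 - 178*94) - 1*46697 = (14 - 16732) - 46697 = -16718 - 46697 = -63415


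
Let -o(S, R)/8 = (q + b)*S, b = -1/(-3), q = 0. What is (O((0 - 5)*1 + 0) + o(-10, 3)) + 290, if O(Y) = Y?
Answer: 935/3 ≈ 311.67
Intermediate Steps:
b = 1/3 (b = -1*(-1/3) = 1/3 ≈ 0.33333)
o(S, R) = -8*S/3 (o(S, R) = -8*(0 + 1/3)*S = -8*S/3)
(O((0 - 5)*1 + 0) + o(-10, 3)) + 290 = (((0 - 5)*1 + 0) - 8/3*(-10)) + 290 = ((-5*1 + 0) + 80/3) + 290 = ((-5 + 0) + 80/3) + 290 = (-5 + 80/3) + 290 = 65/3 + 290 = 935/3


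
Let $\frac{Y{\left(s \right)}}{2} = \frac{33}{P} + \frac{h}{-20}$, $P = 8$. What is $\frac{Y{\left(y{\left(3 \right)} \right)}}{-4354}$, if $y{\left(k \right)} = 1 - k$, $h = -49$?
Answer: $- \frac{263}{87080} \approx -0.0030202$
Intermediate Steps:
$Y{\left(s \right)} = \frac{263}{20}$ ($Y{\left(s \right)} = 2 \left(\frac{33}{8} - \frac{49}{-20}\right) = 2 \left(33 \cdot \frac{1}{8} - - \frac{49}{20}\right) = 2 \left(\frac{33}{8} + \frac{49}{20}\right) = 2 \cdot \frac{263}{40} = \frac{263}{20}$)
$\frac{Y{\left(y{\left(3 \right)} \right)}}{-4354} = \frac{263}{20 \left(-4354\right)} = \frac{263}{20} \left(- \frac{1}{4354}\right) = - \frac{263}{87080}$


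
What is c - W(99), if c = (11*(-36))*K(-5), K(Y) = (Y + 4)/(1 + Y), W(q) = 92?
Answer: -191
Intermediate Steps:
K(Y) = (4 + Y)/(1 + Y)
c = -99 (c = (11*(-36))*((4 - 5)/(1 - 5)) = -396*(-1)/(-4) = -(-99)*(-1) = -396*1/4 = -99)
c - W(99) = -99 - 1*92 = -99 - 92 = -191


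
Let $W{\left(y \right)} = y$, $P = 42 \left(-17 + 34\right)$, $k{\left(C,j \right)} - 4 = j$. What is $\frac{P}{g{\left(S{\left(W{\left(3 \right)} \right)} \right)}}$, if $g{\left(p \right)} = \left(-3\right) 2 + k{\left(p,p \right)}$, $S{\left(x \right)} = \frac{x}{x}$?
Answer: $-714$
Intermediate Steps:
$k{\left(C,j \right)} = 4 + j$
$P = 714$ ($P = 42 \cdot 17 = 714$)
$S{\left(x \right)} = 1$
$g{\left(p \right)} = -2 + p$ ($g{\left(p \right)} = \left(-3\right) 2 + \left(4 + p\right) = -6 + \left(4 + p\right) = -2 + p$)
$\frac{P}{g{\left(S{\left(W{\left(3 \right)} \right)} \right)}} = \frac{714}{-2 + 1} = \frac{714}{-1} = 714 \left(-1\right) = -714$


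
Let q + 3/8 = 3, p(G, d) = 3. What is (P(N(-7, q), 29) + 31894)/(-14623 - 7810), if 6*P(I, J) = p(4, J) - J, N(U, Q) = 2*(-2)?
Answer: -95669/67299 ≈ -1.4216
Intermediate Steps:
q = 21/8 (q = -3/8 + 3 = 21/8 ≈ 2.6250)
N(U, Q) = -4
P(I, J) = ½ - J/6 (P(I, J) = (3 - J)/6 = ½ - J/6)
(P(N(-7, q), 29) + 31894)/(-14623 - 7810) = ((½ - ⅙*29) + 31894)/(-14623 - 7810) = ((½ - 29/6) + 31894)/(-22433) = (-13/3 + 31894)*(-1/22433) = (95669/3)*(-1/22433) = -95669/67299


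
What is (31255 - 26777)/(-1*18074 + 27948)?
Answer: 2239/4937 ≈ 0.45351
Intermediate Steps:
(31255 - 26777)/(-1*18074 + 27948) = 4478/(-18074 + 27948) = 4478/9874 = 4478*(1/9874) = 2239/4937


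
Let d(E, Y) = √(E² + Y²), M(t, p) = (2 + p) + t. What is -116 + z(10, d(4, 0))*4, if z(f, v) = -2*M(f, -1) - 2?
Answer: -212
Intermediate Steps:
M(t, p) = 2 + p + t
z(f, v) = -4 - 2*f (z(f, v) = -2*(2 - 1 + f) - 2 = -2*(1 + f) - 2 = (-2 - 2*f) - 2 = -4 - 2*f)
-116 + z(10, d(4, 0))*4 = -116 + (-4 - 2*10)*4 = -116 + (-4 - 20)*4 = -116 - 24*4 = -116 - 96 = -212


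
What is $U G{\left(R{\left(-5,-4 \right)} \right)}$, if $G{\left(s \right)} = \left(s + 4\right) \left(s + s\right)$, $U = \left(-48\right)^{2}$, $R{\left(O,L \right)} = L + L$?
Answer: $147456$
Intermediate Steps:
$R{\left(O,L \right)} = 2 L$
$U = 2304$
$G{\left(s \right)} = 2 s \left(4 + s\right)$ ($G{\left(s \right)} = \left(4 + s\right) 2 s = 2 s \left(4 + s\right)$)
$U G{\left(R{\left(-5,-4 \right)} \right)} = 2304 \cdot 2 \cdot 2 \left(-4\right) \left(4 + 2 \left(-4\right)\right) = 2304 \cdot 2 \left(-8\right) \left(4 - 8\right) = 2304 \cdot 2 \left(-8\right) \left(-4\right) = 2304 \cdot 64 = 147456$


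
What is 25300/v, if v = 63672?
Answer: 6325/15918 ≈ 0.39735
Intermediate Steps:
25300/v = 25300/63672 = 25300*(1/63672) = 6325/15918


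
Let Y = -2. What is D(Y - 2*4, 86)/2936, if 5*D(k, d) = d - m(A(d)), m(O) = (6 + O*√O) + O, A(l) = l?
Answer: -3/7340 - 43*√86/7340 ≈ -0.054736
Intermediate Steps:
m(O) = 6 + O + O^(3/2) (m(O) = (6 + O^(3/2)) + O = 6 + O + O^(3/2))
D(k, d) = -6/5 - d^(3/2)/5 (D(k, d) = (d - (6 + d + d^(3/2)))/5 = (d + (-6 - d - d^(3/2)))/5 = (-6 - d^(3/2))/5 = -6/5 - d^(3/2)/5)
D(Y - 2*4, 86)/2936 = (-6/5 - 86*√86/5)/2936 = (-6/5 - 86*√86/5)*(1/2936) = -3/7340 - 43*√86/7340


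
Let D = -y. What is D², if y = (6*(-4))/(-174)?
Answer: 16/841 ≈ 0.019025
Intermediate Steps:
y = 4/29 (y = -24*(-1/174) = 4/29 ≈ 0.13793)
D = -4/29 (D = -1*4/29 = -4/29 ≈ -0.13793)
D² = (-4/29)² = 16/841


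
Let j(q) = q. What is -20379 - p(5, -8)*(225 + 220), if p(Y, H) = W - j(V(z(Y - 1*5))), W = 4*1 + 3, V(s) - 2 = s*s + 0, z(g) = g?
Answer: -22604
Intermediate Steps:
V(s) = 2 + s² (V(s) = 2 + (s*s + 0) = 2 + (s² + 0) = 2 + s²)
W = 7 (W = 4 + 3 = 7)
p(Y, H) = 5 - (-5 + Y)² (p(Y, H) = 7 - (2 + (Y - 1*5)²) = 7 - (2 + (Y - 5)²) = 7 - (2 + (-5 + Y)²) = 7 + (-2 - (-5 + Y)²) = 5 - (-5 + Y)²)
-20379 - p(5, -8)*(225 + 220) = -20379 - (5 - (-5 + 5)²)*(225 + 220) = -20379 - (5 - 1*0²)*445 = -20379 - (5 - 1*0)*445 = -20379 - (5 + 0)*445 = -20379 - 5*445 = -20379 - 1*2225 = -20379 - 2225 = -22604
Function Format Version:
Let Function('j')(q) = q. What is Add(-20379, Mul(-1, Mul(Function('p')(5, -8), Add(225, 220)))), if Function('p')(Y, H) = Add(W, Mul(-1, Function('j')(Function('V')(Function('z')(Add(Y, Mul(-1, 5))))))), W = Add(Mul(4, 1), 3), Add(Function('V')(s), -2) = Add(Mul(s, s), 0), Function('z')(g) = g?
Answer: -22604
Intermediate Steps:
Function('V')(s) = Add(2, Pow(s, 2)) (Function('V')(s) = Add(2, Add(Mul(s, s), 0)) = Add(2, Add(Pow(s, 2), 0)) = Add(2, Pow(s, 2)))
W = 7 (W = Add(4, 3) = 7)
Function('p')(Y, H) = Add(5, Mul(-1, Pow(Add(-5, Y), 2))) (Function('p')(Y, H) = Add(7, Mul(-1, Add(2, Pow(Add(Y, Mul(-1, 5)), 2)))) = Add(7, Mul(-1, Add(2, Pow(Add(Y, -5), 2)))) = Add(7, Mul(-1, Add(2, Pow(Add(-5, Y), 2)))) = Add(7, Add(-2, Mul(-1, Pow(Add(-5, Y), 2)))) = Add(5, Mul(-1, Pow(Add(-5, Y), 2))))
Add(-20379, Mul(-1, Mul(Function('p')(5, -8), Add(225, 220)))) = Add(-20379, Mul(-1, Mul(Add(5, Mul(-1, Pow(Add(-5, 5), 2))), Add(225, 220)))) = Add(-20379, Mul(-1, Mul(Add(5, Mul(-1, Pow(0, 2))), 445))) = Add(-20379, Mul(-1, Mul(Add(5, Mul(-1, 0)), 445))) = Add(-20379, Mul(-1, Mul(Add(5, 0), 445))) = Add(-20379, Mul(-1, Mul(5, 445))) = Add(-20379, Mul(-1, 2225)) = Add(-20379, -2225) = -22604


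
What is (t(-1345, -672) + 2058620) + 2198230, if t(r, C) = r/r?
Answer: 4256851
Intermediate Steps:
t(r, C) = 1
(t(-1345, -672) + 2058620) + 2198230 = (1 + 2058620) + 2198230 = 2058621 + 2198230 = 4256851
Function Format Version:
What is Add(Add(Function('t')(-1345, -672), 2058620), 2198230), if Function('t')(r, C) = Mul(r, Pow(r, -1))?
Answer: 4256851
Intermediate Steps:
Function('t')(r, C) = 1
Add(Add(Function('t')(-1345, -672), 2058620), 2198230) = Add(Add(1, 2058620), 2198230) = Add(2058621, 2198230) = 4256851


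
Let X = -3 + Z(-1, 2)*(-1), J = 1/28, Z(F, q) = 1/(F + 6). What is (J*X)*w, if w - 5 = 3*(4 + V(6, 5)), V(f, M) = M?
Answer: -128/35 ≈ -3.6571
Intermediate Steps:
Z(F, q) = 1/(6 + F)
J = 1/28 ≈ 0.035714
w = 32 (w = 5 + 3*(4 + 5) = 5 + 3*9 = 5 + 27 = 32)
X = -16/5 (X = -3 - 1/(6 - 1) = -3 - 1/5 = -3 + (⅕)*(-1) = -3 - ⅕ = -16/5 ≈ -3.2000)
(J*X)*w = ((1/28)*(-16/5))*32 = -4/35*32 = -128/35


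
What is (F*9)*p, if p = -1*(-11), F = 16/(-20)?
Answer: -396/5 ≈ -79.200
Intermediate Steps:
F = -4/5 (F = 16*(-1/20) = -4/5 ≈ -0.80000)
p = 11
(F*9)*p = -4/5*9*11 = -36/5*11 = -396/5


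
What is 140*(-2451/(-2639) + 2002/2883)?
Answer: 246990220/1086891 ≈ 227.24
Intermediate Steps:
140*(-2451/(-2639) + 2002/2883) = 140*(-2451*(-1/2639) + 2002*(1/2883)) = 140*(2451/2639 + 2002/2883) = 140*(12349511/7608237) = 246990220/1086891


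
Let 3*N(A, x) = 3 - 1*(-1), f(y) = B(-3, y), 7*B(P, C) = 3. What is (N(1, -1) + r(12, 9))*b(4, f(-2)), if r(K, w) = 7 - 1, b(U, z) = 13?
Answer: 286/3 ≈ 95.333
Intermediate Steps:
B(P, C) = 3/7 (B(P, C) = (⅐)*3 = 3/7)
f(y) = 3/7
N(A, x) = 4/3 (N(A, x) = (3 - 1*(-1))/3 = (3 + 1)/3 = (⅓)*4 = 4/3)
r(K, w) = 6
(N(1, -1) + r(12, 9))*b(4, f(-2)) = (4/3 + 6)*13 = (22/3)*13 = 286/3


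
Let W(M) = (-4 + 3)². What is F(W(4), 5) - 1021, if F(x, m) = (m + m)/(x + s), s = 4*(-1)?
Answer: -3073/3 ≈ -1024.3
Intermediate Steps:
s = -4
W(M) = 1 (W(M) = (-1)² = 1)
F(x, m) = 2*m/(-4 + x) (F(x, m) = (m + m)/(x - 4) = (2*m)/(-4 + x) = 2*m/(-4 + x))
F(W(4), 5) - 1021 = 2*5/(-4 + 1) - 1021 = 2*5/(-3) - 1021 = 2*5*(-⅓) - 1021 = -10/3 - 1021 = -3073/3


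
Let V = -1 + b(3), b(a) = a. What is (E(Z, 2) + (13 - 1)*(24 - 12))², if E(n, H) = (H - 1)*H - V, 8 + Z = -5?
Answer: 20736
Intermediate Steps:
Z = -13 (Z = -8 - 5 = -13)
V = 2 (V = -1 + 3 = 2)
E(n, H) = -2 + H*(-1 + H) (E(n, H) = (H - 1)*H - 1*2 = (-1 + H)*H - 2 = H*(-1 + H) - 2 = -2 + H*(-1 + H))
(E(Z, 2) + (13 - 1)*(24 - 12))² = ((-2 + 2² - 1*2) + (13 - 1)*(24 - 12))² = ((-2 + 4 - 2) + 12*12)² = (0 + 144)² = 144² = 20736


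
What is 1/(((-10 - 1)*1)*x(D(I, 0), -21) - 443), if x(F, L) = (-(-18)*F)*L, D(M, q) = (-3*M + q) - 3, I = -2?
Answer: 1/12031 ≈ 8.3119e-5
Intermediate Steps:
D(M, q) = -3 + q - 3*M (D(M, q) = (q - 3*M) - 3 = -3 + q - 3*M)
x(F, L) = 18*F*L (x(F, L) = (18*F)*L = 18*F*L)
1/(((-10 - 1)*1)*x(D(I, 0), -21) - 443) = 1/(((-10 - 1)*1)*(18*(-3 + 0 - 3*(-2))*(-21)) - 443) = 1/((-11*1)*(18*(-3 + 0 + 6)*(-21)) - 443) = 1/(-198*3*(-21) - 443) = 1/(-11*(-1134) - 443) = 1/(12474 - 443) = 1/12031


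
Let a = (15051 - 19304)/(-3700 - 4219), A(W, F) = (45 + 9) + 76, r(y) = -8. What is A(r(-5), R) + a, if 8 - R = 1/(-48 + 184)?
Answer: 1033723/7919 ≈ 130.54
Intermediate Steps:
R = 1087/136 (R = 8 - 1/(-48 + 184) = 8 - 1/136 = 1087/136 ≈ 7.9926)
A(W, F) = 130 (A(W, F) = 54 + 76 = 130)
a = 4253/7919 (a = -4253/(-7919) = -4253*(-1/7919) = 4253/7919 ≈ 0.53706)
A(r(-5), R) + a = 130 + 4253/7919 = 1033723/7919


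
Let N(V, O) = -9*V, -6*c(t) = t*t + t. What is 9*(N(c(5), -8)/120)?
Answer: 27/8 ≈ 3.3750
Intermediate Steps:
c(t) = -t/6 - t²/6 (c(t) = -(t*t + t)/6 = -(t² + t)/6 = -(t + t²)/6 = -t/6 - t²/6)
9*(N(c(5), -8)/120) = 9*(-(-3)*5*(1 + 5)/2/120) = 9*(-(-3)*5*6/2*(1/120)) = 9*(-9*(-5)*(1/120)) = 9*(45*(1/120)) = 9*(3/8) = 27/8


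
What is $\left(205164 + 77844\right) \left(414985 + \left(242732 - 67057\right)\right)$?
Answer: $167161505280$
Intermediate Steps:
$\left(205164 + 77844\right) \left(414985 + \left(242732 - 67057\right)\right) = 283008 \left(414985 + \left(242732 - 67057\right)\right) = 283008 \left(414985 + 175675\right) = 283008 \cdot 590660 = 167161505280$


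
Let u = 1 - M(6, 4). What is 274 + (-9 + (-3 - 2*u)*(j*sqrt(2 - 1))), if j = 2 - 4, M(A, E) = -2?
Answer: 283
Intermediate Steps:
j = -2
u = 3 (u = 1 - 1*(-2) = 1 + 2 = 3)
274 + (-9 + (-3 - 2*u)*(j*sqrt(2 - 1))) = 274 + (-9 + (-3 - 2*3)*(-2*sqrt(2 - 1))) = 274 + (-9 + (-3 - 6)*(-2*sqrt(1))) = 274 + (-9 - (-18)) = 274 + (-9 - 9*(-2)) = 274 + (-9 + 18) = 274 + 9 = 283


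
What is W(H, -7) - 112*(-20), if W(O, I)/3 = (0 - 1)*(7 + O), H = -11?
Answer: 2252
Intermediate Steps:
W(O, I) = -21 - 3*O (W(O, I) = 3*((0 - 1)*(7 + O)) = 3*(-(7 + O)) = 3*(-7 - O) = -21 - 3*O)
W(H, -7) - 112*(-20) = (-21 - 3*(-11)) - 112*(-20) = (-21 + 33) + 2240 = 12 + 2240 = 2252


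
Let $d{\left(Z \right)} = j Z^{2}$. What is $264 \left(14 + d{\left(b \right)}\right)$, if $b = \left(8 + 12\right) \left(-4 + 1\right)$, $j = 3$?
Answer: $2854896$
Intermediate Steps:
$b = -60$ ($b = 20 \left(-3\right) = -60$)
$d{\left(Z \right)} = 3 Z^{2}$
$264 \left(14 + d{\left(b \right)}\right) = 264 \left(14 + 3 \left(-60\right)^{2}\right) = 264 \left(14 + 3 \cdot 3600\right) = 264 \left(14 + 10800\right) = 264 \cdot 10814 = 2854896$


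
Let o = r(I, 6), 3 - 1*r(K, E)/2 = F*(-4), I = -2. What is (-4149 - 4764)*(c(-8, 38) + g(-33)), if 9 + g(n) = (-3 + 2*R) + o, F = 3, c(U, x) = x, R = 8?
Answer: -641736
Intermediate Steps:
r(K, E) = 30 (r(K, E) = 6 - 6*(-4) = 6 - 2*(-12) = 6 + 24 = 30)
o = 30
g(n) = 34 (g(n) = -9 + ((-3 + 2*8) + 30) = -9 + ((-3 + 16) + 30) = -9 + (13 + 30) = -9 + 43 = 34)
(-4149 - 4764)*(c(-8, 38) + g(-33)) = (-4149 - 4764)*(38 + 34) = -8913*72 = -641736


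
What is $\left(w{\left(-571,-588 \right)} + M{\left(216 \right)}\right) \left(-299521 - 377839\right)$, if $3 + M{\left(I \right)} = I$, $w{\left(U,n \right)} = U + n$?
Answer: $640782560$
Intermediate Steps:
$M{\left(I \right)} = -3 + I$
$\left(w{\left(-571,-588 \right)} + M{\left(216 \right)}\right) \left(-299521 - 377839\right) = \left(\left(-571 - 588\right) + \left(-3 + 216\right)\right) \left(-299521 - 377839\right) = \left(-1159 + 213\right) \left(-677360\right) = \left(-946\right) \left(-677360\right) = 640782560$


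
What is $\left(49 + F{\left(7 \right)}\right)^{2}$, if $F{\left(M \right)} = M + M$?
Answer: $3969$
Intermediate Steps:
$F{\left(M \right)} = 2 M$
$\left(49 + F{\left(7 \right)}\right)^{2} = \left(49 + 2 \cdot 7\right)^{2} = \left(49 + 14\right)^{2} = 63^{2} = 3969$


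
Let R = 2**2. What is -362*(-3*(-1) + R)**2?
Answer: -17738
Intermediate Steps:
R = 4
-362*(-3*(-1) + R)**2 = -362*(-3*(-1) + 4)**2 = -362*(3 + 4)**2 = -362*7**2 = -362*49 = -17738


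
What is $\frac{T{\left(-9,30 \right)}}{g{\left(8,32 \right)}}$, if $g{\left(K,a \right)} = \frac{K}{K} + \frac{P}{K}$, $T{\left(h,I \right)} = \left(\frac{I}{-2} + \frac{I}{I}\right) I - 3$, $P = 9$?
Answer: $- \frac{3384}{17} \approx -199.06$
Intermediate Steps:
$T{\left(h,I \right)} = -3 + I \left(1 - \frac{I}{2}\right)$ ($T{\left(h,I \right)} = \left(I \left(- \frac{1}{2}\right) + 1\right) I - 3 = \left(- \frac{I}{2} + 1\right) I - 3 = \left(1 - \frac{I}{2}\right) I - 3 = I \left(1 - \frac{I}{2}\right) - 3 = -3 + I \left(1 - \frac{I}{2}\right)$)
$g{\left(K,a \right)} = 1 + \frac{9}{K}$ ($g{\left(K,a \right)} = \frac{K}{K} + \frac{9}{K} = 1 + \frac{9}{K}$)
$\frac{T{\left(-9,30 \right)}}{g{\left(8,32 \right)}} = \frac{-3 + 30 - \frac{30^{2}}{2}}{\frac{1}{8} \left(9 + 8\right)} = \frac{-3 + 30 - 450}{\frac{1}{8} \cdot 17} = \frac{-3 + 30 - 450}{\frac{17}{8}} = \left(-423\right) \frac{8}{17} = - \frac{3384}{17}$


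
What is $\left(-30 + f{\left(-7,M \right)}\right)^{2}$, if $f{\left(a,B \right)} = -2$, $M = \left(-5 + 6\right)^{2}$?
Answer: $1024$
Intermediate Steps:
$M = 1$ ($M = 1^{2} = 1$)
$\left(-30 + f{\left(-7,M \right)}\right)^{2} = \left(-30 - 2\right)^{2} = \left(-32\right)^{2} = 1024$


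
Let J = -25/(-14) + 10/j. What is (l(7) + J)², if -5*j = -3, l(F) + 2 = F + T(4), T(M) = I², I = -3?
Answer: 1857769/1764 ≈ 1053.2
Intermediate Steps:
T(M) = 9 (T(M) = (-3)² = 9)
l(F) = 7 + F (l(F) = -2 + (F + 9) = -2 + (9 + F) = 7 + F)
j = ⅗ (j = -⅕*(-3) = ⅗ ≈ 0.60000)
J = 775/42 (J = -25/(-14) + 10/(⅗) = -25*(-1/14) + 10*(5/3) = 25/14 + 50/3 = 775/42 ≈ 18.452)
(l(7) + J)² = ((7 + 7) + 775/42)² = (14 + 775/42)² = (1363/42)² = 1857769/1764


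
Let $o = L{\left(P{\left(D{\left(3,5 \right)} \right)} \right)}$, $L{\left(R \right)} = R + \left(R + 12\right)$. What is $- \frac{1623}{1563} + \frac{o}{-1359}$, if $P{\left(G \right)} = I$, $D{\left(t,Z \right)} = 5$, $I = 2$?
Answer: $- \frac{743555}{708039} \approx -1.0502$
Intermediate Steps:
$P{\left(G \right)} = 2$
$L{\left(R \right)} = 12 + 2 R$ ($L{\left(R \right)} = R + \left(12 + R\right) = 12 + 2 R$)
$o = 16$ ($o = 12 + 2 \cdot 2 = 12 + 4 = 16$)
$- \frac{1623}{1563} + \frac{o}{-1359} = - \frac{1623}{1563} + \frac{16}{-1359} = \left(-1623\right) \frac{1}{1563} + 16 \left(- \frac{1}{1359}\right) = - \frac{541}{521} - \frac{16}{1359} = - \frac{743555}{708039}$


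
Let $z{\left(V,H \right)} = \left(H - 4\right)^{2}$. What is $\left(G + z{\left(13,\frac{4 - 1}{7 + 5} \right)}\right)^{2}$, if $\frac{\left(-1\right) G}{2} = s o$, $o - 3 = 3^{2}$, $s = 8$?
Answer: $\frac{8105409}{256} \approx 31662.0$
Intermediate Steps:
$o = 12$ ($o = 3 + 3^{2} = 3 + 9 = 12$)
$z{\left(V,H \right)} = \left(-4 + H\right)^{2}$
$G = -192$ ($G = - 2 \cdot 8 \cdot 12 = \left(-2\right) 96 = -192$)
$\left(G + z{\left(13,\frac{4 - 1}{7 + 5} \right)}\right)^{2} = \left(-192 + \left(-4 + \frac{4 - 1}{7 + 5}\right)^{2}\right)^{2} = \left(-192 + \left(-4 + \frac{3}{12}\right)^{2}\right)^{2} = \left(-192 + \left(-4 + 3 \cdot \frac{1}{12}\right)^{2}\right)^{2} = \left(-192 + \left(-4 + \frac{1}{4}\right)^{2}\right)^{2} = \left(-192 + \left(- \frac{15}{4}\right)^{2}\right)^{2} = \left(-192 + \frac{225}{16}\right)^{2} = \left(- \frac{2847}{16}\right)^{2} = \frac{8105409}{256}$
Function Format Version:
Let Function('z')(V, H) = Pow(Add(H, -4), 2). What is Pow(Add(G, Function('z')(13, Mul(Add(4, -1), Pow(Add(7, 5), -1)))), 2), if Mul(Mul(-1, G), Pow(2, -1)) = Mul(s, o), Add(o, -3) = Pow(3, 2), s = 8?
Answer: Rational(8105409, 256) ≈ 31662.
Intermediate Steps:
o = 12 (o = Add(3, Pow(3, 2)) = Add(3, 9) = 12)
Function('z')(V, H) = Pow(Add(-4, H), 2)
G = -192 (G = Mul(-2, Mul(8, 12)) = Mul(-2, 96) = -192)
Pow(Add(G, Function('z')(13, Mul(Add(4, -1), Pow(Add(7, 5), -1)))), 2) = Pow(Add(-192, Pow(Add(-4, Mul(Add(4, -1), Pow(Add(7, 5), -1))), 2)), 2) = Pow(Add(-192, Pow(Add(-4, Mul(3, Pow(12, -1))), 2)), 2) = Pow(Add(-192, Pow(Add(-4, Mul(3, Rational(1, 12))), 2)), 2) = Pow(Add(-192, Pow(Add(-4, Rational(1, 4)), 2)), 2) = Pow(Add(-192, Pow(Rational(-15, 4), 2)), 2) = Pow(Add(-192, Rational(225, 16)), 2) = Pow(Rational(-2847, 16), 2) = Rational(8105409, 256)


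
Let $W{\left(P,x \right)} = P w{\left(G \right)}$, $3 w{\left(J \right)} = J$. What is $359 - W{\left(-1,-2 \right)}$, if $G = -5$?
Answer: $\frac{1072}{3} \approx 357.33$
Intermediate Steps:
$w{\left(J \right)} = \frac{J}{3}$
$W{\left(P,x \right)} = - \frac{5 P}{3}$ ($W{\left(P,x \right)} = P \frac{1}{3} \left(-5\right) = P \left(- \frac{5}{3}\right) = - \frac{5 P}{3}$)
$359 - W{\left(-1,-2 \right)} = 359 - \left(- \frac{5}{3}\right) \left(-1\right) = 359 - \frac{5}{3} = \frac{1072}{3}$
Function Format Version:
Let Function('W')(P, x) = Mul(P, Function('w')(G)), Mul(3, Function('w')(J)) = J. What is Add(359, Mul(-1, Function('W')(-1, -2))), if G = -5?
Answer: Rational(1072, 3) ≈ 357.33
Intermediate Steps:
Function('w')(J) = Mul(Rational(1, 3), J)
Function('W')(P, x) = Mul(Rational(-5, 3), P) (Function('W')(P, x) = Mul(P, Mul(Rational(1, 3), -5)) = Mul(P, Rational(-5, 3)) = Mul(Rational(-5, 3), P))
Add(359, Mul(-1, Function('W')(-1, -2))) = Add(359, Mul(-1, Mul(Rational(-5, 3), -1))) = Add(359, Mul(-1, Rational(5, 3))) = Add(359, Rational(-5, 3)) = Rational(1072, 3)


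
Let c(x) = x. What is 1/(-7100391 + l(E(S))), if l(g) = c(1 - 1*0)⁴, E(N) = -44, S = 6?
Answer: -1/7100390 ≈ -1.4084e-7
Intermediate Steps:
l(g) = 1 (l(g) = (1 - 1*0)⁴ = (1 + 0)⁴ = 1⁴ = 1)
1/(-7100391 + l(E(S))) = 1/(-7100391 + 1) = 1/(-7100390) = -1/7100390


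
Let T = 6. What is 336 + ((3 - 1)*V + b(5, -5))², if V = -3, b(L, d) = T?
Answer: 336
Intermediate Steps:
b(L, d) = 6
336 + ((3 - 1)*V + b(5, -5))² = 336 + ((3 - 1)*(-3) + 6)² = 336 + (2*(-3) + 6)² = 336 + (-6 + 6)² = 336 + 0² = 336 + 0 = 336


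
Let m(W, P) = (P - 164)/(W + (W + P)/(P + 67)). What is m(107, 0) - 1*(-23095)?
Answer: 42007058/1819 ≈ 23094.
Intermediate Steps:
m(W, P) = (-164 + P)/(W + (P + W)/(67 + P))
m(107, 0) - 1*(-23095) = (-10988 + 0² - 97*0)/(0 + 68*107 + 0*107) - 1*(-23095) = (-10988 + 0 + 0)/(0 + 7276 + 0) + 23095 = -10988/7276 + 23095 = (1/7276)*(-10988) + 23095 = -2747/1819 + 23095 = 42007058/1819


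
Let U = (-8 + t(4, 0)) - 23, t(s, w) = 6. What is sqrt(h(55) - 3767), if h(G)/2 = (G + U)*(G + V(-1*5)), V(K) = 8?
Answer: sqrt(13) ≈ 3.6056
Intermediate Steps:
U = -25 (U = (-8 + 6) - 23 = -2 - 23 = -25)
h(G) = 2*(-25 + G)*(8 + G) (h(G) = 2*((G - 25)*(G + 8)) = 2*((-25 + G)*(8 + G)) = 2*(-25 + G)*(8 + G))
sqrt(h(55) - 3767) = sqrt((-400 - 34*55 + 2*55**2) - 3767) = sqrt((-400 - 1870 + 2*3025) - 3767) = sqrt((-400 - 1870 + 6050) - 3767) = sqrt(3780 - 3767) = sqrt(13)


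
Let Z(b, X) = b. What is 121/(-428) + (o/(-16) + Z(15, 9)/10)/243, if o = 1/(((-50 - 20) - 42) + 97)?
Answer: -1725553/6240240 ≈ -0.27652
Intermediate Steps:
o = -1/15 (o = 1/((-70 - 42) + 97) = 1/(-112 + 97) = 1/(-15) = -1/15 ≈ -0.066667)
121/(-428) + (o/(-16) + Z(15, 9)/10)/243 = 121/(-428) + (-1/15/(-16) + 15/10)/243 = 121*(-1/428) + (-1/15*(-1/16) + 15*(⅒))*(1/243) = -121/428 + (1/240 + 3/2)*(1/243) = -121/428 + (361/240)*(1/243) = -121/428 + 361/58320 = -1725553/6240240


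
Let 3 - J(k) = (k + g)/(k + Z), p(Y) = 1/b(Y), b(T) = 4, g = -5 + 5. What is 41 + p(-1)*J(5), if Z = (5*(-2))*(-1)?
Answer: 125/3 ≈ 41.667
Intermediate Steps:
g = 0
p(Y) = ¼ (p(Y) = 1/4 = ¼)
Z = 10 (Z = -10*(-1) = 10)
J(k) = 3 - k/(10 + k) (J(k) = 3 - (k + 0)/(k + 10) = 3 - k/(10 + k))
41 + p(-1)*J(5) = 41 + (2*(15 + 5)/(10 + 5))/4 = 41 + (2*20/15)/4 = 41 + (2*(1/15)*20)/4 = 41 + (¼)*(8/3) = 41 + ⅔ = 125/3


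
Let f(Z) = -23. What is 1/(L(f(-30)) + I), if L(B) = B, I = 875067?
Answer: 1/875044 ≈ 1.1428e-6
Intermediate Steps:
1/(L(f(-30)) + I) = 1/(-23 + 875067) = 1/875044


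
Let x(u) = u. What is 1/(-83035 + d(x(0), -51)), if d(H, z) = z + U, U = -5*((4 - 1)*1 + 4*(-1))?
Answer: -1/83081 ≈ -1.2036e-5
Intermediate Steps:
U = 5 (U = -5*(3*1 - 4) = -5*(3 - 4) = -5*(-1) = 5)
d(H, z) = 5 + z (d(H, z) = z + 5 = 5 + z)
1/(-83035 + d(x(0), -51)) = 1/(-83035 + (5 - 51)) = 1/(-83035 - 46) = 1/(-83081) = -1/83081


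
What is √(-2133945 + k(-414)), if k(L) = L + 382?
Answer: I*√2133977 ≈ 1460.8*I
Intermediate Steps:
k(L) = 382 + L
√(-2133945 + k(-414)) = √(-2133945 + (382 - 414)) = √(-2133945 - 32) = √(-2133977) = I*√2133977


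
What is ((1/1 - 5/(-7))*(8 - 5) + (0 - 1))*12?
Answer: 348/7 ≈ 49.714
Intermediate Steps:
((1/1 - 5/(-7))*(8 - 5) + (0 - 1))*12 = ((1 - 5*(-⅐))*3 - 1)*12 = ((1 + 5/7)*3 - 1)*12 = ((12/7)*3 - 1)*12 = (36/7 - 1)*12 = (29/7)*12 = 348/7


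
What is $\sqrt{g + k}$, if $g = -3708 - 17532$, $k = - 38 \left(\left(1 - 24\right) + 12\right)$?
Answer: $i \sqrt{20822} \approx 144.3 i$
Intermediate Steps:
$k = 418$ ($k = - 38 \left(-23 + 12\right) = \left(-38\right) \left(-11\right) = 418$)
$g = -21240$ ($g = -3708 - 17532 = -21240$)
$\sqrt{g + k} = \sqrt{-21240 + 418} = \sqrt{-20822} = i \sqrt{20822}$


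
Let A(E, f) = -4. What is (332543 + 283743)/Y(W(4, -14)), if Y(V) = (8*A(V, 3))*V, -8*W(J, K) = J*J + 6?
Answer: 28013/4 ≈ 7003.3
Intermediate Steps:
W(J, K) = -¾ - J²/8 (W(J, K) = -(J*J + 6)/8 = -(J² + 6)/8 = -(6 + J²)/8 = -¾ - J²/8)
Y(V) = -32*V (Y(V) = (8*(-4))*V = -32*V)
(332543 + 283743)/Y(W(4, -14)) = (332543 + 283743)/((-32*(-¾ - ⅛*4²))) = 616286/((-32*(-¾ - ⅛*16))) = 616286/((-32*(-¾ - 2))) = 616286/((-32*(-11/4))) = 616286/88 = 616286*(1/88) = 28013/4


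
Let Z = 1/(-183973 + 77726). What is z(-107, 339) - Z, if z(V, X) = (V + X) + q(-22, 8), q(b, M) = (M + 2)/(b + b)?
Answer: 541753475/2337434 ≈ 231.77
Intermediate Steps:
q(b, M) = (2 + M)/(2*b) (q(b, M) = (2 + M)/((2*b)) = (2 + M)*(1/(2*b)) = (2 + M)/(2*b))
z(V, X) = -5/22 + V + X (z(V, X) = (V + X) + (1/2)*(2 + 8)/(-22) = (V + X) + (1/2)*(-1/22)*10 = (V + X) - 5/22 = -5/22 + V + X)
Z = -1/106247 (Z = 1/(-106247) = -1/106247 ≈ -9.4120e-6)
z(-107, 339) - Z = (-5/22 - 107 + 339) - 1*(-1/106247) = 5099/22 + 1/106247 = 541753475/2337434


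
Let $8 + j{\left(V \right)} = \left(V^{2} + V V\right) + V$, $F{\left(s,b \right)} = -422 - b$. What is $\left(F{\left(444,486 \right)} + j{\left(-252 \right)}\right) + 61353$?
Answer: $187193$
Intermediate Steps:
$j{\left(V \right)} = -8 + V + 2 V^{2}$ ($j{\left(V \right)} = -8 + \left(\left(V^{2} + V V\right) + V\right) = -8 + \left(\left(V^{2} + V^{2}\right) + V\right) = -8 + \left(2 V^{2} + V\right) = -8 + \left(V + 2 V^{2}\right) = -8 + V + 2 V^{2}$)
$\left(F{\left(444,486 \right)} + j{\left(-252 \right)}\right) + 61353 = \left(\left(-422 - 486\right) - \left(260 - 127008\right)\right) + 61353 = \left(\left(-422 - 486\right) - -126748\right) + 61353 = \left(-908 - -126748\right) + 61353 = \left(-908 + 126748\right) + 61353 = 125840 + 61353 = 187193$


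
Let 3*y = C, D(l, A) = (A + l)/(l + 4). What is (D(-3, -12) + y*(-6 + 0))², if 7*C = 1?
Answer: 11449/49 ≈ 233.65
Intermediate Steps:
D(l, A) = (A + l)/(4 + l)
C = ⅐ (C = (⅐)*1 = ⅐ ≈ 0.14286)
y = 1/21 (y = (⅓)*(⅐) = 1/21 ≈ 0.047619)
(D(-3, -12) + y*(-6 + 0))² = ((-12 - 3)/(4 - 3) + (-6 + 0)/21)² = (-15/1 + (1/21)*(-6))² = (1*(-15) - 2/7)² = (-15 - 2/7)² = (-107/7)² = 11449/49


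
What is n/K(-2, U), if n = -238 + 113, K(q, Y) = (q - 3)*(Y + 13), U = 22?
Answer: 5/7 ≈ 0.71429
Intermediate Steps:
K(q, Y) = (-3 + q)*(13 + Y)
n = -125
n/K(-2, U) = -125/(-39 - 3*22 + 13*(-2) + 22*(-2)) = -125/(-39 - 66 - 26 - 44) = -125/(-175) = -125*(-1/175) = 5/7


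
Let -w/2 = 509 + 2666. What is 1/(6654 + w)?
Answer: 1/304 ≈ 0.0032895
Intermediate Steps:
w = -6350 (w = -2*(509 + 2666) = -2*3175 = -6350)
1/(6654 + w) = 1/(6654 - 6350) = 1/304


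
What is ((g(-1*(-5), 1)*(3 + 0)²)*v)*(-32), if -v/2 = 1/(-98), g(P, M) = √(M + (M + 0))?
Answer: -288*√2/49 ≈ -8.3121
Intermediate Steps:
g(P, M) = √2*√M (g(P, M) = √(M + M) = √(2*M) = √2*√M)
v = 1/49 (v = -2/(-98) = -2*(-1/98) = 1/49 ≈ 0.020408)
((g(-1*(-5), 1)*(3 + 0)²)*v)*(-32) = (((√2*√1)*(3 + 0)²)*(1/49))*(-32) = (((√2*1)*3²)*(1/49))*(-32) = ((√2*9)*(1/49))*(-32) = ((9*√2)*(1/49))*(-32) = (9*√2/49)*(-32) = -288*√2/49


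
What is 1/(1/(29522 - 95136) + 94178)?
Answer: 65614/6179395291 ≈ 1.0618e-5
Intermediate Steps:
1/(1/(29522 - 95136) + 94178) = 1/(1/(-65614) + 94178) = 1/(-1/65614 + 94178) = 1/(6179395291/65614) = 65614/6179395291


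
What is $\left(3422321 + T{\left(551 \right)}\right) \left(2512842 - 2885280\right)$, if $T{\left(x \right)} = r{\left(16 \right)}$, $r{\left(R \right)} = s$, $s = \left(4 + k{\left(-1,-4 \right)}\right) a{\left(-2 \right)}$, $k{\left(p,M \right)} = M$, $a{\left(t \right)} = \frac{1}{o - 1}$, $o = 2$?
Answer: $-1274602388598$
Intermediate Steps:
$a{\left(t \right)} = 1$ ($a{\left(t \right)} = \frac{1}{2 - 1} = 1^{-1} = 1$)
$s = 0$ ($s = \left(4 - 4\right) 1 = 0 \cdot 1 = 0$)
$r{\left(R \right)} = 0$
$T{\left(x \right)} = 0$
$\left(3422321 + T{\left(551 \right)}\right) \left(2512842 - 2885280\right) = \left(3422321 + 0\right) \left(2512842 - 2885280\right) = 3422321 \left(-372438\right) = -1274602388598$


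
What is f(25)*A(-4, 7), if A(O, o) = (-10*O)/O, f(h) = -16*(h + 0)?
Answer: 4000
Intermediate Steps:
f(h) = -16*h
A(O, o) = -10
f(25)*A(-4, 7) = -16*25*(-10) = -400*(-10) = 4000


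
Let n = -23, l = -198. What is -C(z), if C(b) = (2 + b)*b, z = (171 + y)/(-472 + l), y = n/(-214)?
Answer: 9159486231/20557824400 ≈ 0.44555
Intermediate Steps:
y = 23/214 (y = -23/(-214) = -23*(-1/214) = 23/214 ≈ 0.10748)
z = -36617/143380 (z = (171 + 23/214)/(-472 - 198) = (36617/214)/(-670) = (36617/214)*(-1/670) = -36617/143380 ≈ -0.25538)
C(b) = b*(2 + b)
-C(z) = -(-36617)*(2 - 36617/143380)/143380 = -(-36617)*250143/(143380*143380) = -1*(-9159486231/20557824400) = 9159486231/20557824400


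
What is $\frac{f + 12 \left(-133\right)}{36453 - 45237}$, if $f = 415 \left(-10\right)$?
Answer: $\frac{2873}{4392} \approx 0.65414$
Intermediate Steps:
$f = -4150$
$\frac{f + 12 \left(-133\right)}{36453 - 45237} = \frac{-4150 + 12 \left(-133\right)}{36453 - 45237} = \frac{-4150 - 1596}{-8784} = \left(-5746\right) \left(- \frac{1}{8784}\right) = \frac{2873}{4392}$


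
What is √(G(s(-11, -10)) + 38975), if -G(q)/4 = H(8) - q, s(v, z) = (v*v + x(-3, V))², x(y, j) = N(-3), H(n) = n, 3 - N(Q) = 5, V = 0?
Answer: √95587 ≈ 309.17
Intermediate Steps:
N(Q) = -2 (N(Q) = 3 - 1*5 = 3 - 5 = -2)
x(y, j) = -2
s(v, z) = (-2 + v²)² (s(v, z) = (v*v - 2)² = (v² - 2)² = (-2 + v²)²)
G(q) = -32 + 4*q (G(q) = -4*(8 - q) = -32 + 4*q)
√(G(s(-11, -10)) + 38975) = √((-32 + 4*(-2 + (-11)²)²) + 38975) = √((-32 + 4*(-2 + 121)²) + 38975) = √((-32 + 4*119²) + 38975) = √((-32 + 4*14161) + 38975) = √((-32 + 56644) + 38975) = √(56612 + 38975) = √95587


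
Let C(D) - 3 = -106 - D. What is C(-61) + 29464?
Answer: 29422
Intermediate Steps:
C(D) = -103 - D (C(D) = 3 + (-106 - D) = -103 - D)
C(-61) + 29464 = (-103 - 1*(-61)) + 29464 = (-103 + 61) + 29464 = -42 + 29464 = 29422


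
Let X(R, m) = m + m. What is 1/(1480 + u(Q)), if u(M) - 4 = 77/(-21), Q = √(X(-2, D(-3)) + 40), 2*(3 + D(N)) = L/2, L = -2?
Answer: 3/4441 ≈ 0.00067552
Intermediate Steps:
D(N) = -7/2 (D(N) = -3 + (-2/2)/2 = -3 + (-2*½)/2 = -3 + (½)*(-1) = -3 - ½ = -7/2)
X(R, m) = 2*m
Q = √33 (Q = √(2*(-7/2) + 40) = √(-7 + 40) = √33 ≈ 5.7446)
u(M) = ⅓ (u(M) = 4 + 77/(-21) = 4 + 77*(-1/21) = 4 - 11/3 = ⅓)
1/(1480 + u(Q)) = 1/(1480 + ⅓) = 1/(4441/3) = 3/4441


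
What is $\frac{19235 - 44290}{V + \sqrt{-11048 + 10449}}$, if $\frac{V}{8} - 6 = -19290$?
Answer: $\frac{3865284960}{23799850583} + \frac{25055 i \sqrt{599}}{23799850583} \approx 0.16241 + 2.5765 \cdot 10^{-5} i$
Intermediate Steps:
$V = -154272$ ($V = 48 + 8 \left(-19290\right) = 48 - 154320 = -154272$)
$\frac{19235 - 44290}{V + \sqrt{-11048 + 10449}} = \frac{19235 - 44290}{-154272 + \sqrt{-11048 + 10449}} = - \frac{25055}{-154272 + \sqrt{-599}} = - \frac{25055}{-154272 + i \sqrt{599}}$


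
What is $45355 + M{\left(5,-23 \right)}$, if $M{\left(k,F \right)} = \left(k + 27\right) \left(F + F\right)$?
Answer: $43883$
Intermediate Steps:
$M{\left(k,F \right)} = 2 F \left(27 + k\right)$ ($M{\left(k,F \right)} = \left(27 + k\right) 2 F = 2 F \left(27 + k\right)$)
$45355 + M{\left(5,-23 \right)} = 45355 + 2 \left(-23\right) \left(27 + 5\right) = 45355 + 2 \left(-23\right) 32 = 45355 - 1472 = 43883$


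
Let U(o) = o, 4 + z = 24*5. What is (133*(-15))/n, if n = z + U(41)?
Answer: -1995/157 ≈ -12.707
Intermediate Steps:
z = 116 (z = -4 + 24*5 = -4 + 120 = 116)
n = 157 (n = 116 + 41 = 157)
(133*(-15))/n = (133*(-15))/157 = -1995*1/157 = -1995/157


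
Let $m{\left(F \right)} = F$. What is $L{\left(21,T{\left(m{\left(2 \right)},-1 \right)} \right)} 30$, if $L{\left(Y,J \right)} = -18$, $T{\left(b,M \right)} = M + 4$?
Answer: $-540$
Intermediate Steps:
$T{\left(b,M \right)} = 4 + M$
$L{\left(21,T{\left(m{\left(2 \right)},-1 \right)} \right)} 30 = \left(-18\right) 30 = -540$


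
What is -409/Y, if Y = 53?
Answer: -409/53 ≈ -7.7170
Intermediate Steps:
-409/Y = -409/53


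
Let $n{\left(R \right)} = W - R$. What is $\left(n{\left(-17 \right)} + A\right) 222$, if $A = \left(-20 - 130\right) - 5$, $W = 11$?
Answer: $-28194$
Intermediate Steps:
$A = -155$ ($A = -150 - 5 = -155$)
$n{\left(R \right)} = 11 - R$
$\left(n{\left(-17 \right)} + A\right) 222 = \left(\left(11 - -17\right) - 155\right) 222 = \left(\left(11 + 17\right) - 155\right) 222 = \left(28 - 155\right) 222 = \left(-127\right) 222 = -28194$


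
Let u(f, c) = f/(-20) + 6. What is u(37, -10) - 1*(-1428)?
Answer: 28643/20 ≈ 1432.2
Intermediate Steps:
u(f, c) = 6 - f/20 (u(f, c) = f*(-1/20) + 6 = -f/20 + 6 = 6 - f/20)
u(37, -10) - 1*(-1428) = (6 - 1/20*37) - 1*(-1428) = (6 - 37/20) + 1428 = 83/20 + 1428 = 28643/20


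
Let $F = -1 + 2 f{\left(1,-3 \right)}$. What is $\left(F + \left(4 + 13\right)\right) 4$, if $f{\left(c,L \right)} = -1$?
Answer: $56$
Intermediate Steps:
$F = -3$ ($F = -1 + 2 \left(-1\right) = -1 - 2 = -3$)
$\left(F + \left(4 + 13\right)\right) 4 = \left(-3 + \left(4 + 13\right)\right) 4 = \left(-3 + 17\right) 4 = 14 \cdot 4 = 56$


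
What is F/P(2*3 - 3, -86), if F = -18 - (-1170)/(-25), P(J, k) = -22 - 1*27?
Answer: 324/245 ≈ 1.3224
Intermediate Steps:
P(J, k) = -49 (P(J, k) = -22 - 27 = -49)
F = -324/5 (F = -18 - (-1170)*(-1)/25 = -18 - 30*39/25 = -18 - 234/5 = -324/5 ≈ -64.800)
F/P(2*3 - 3, -86) = -324/5/(-49) = -324/5*(-1/49) = 324/245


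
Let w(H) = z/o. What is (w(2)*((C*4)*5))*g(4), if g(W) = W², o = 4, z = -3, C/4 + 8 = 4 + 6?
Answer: -1920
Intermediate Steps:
C = 8 (C = -32 + 4*(4 + 6) = -32 + 4*10 = -32 + 40 = 8)
w(H) = -¾ (w(H) = -3/4 = -3*¼ = -¾)
(w(2)*((C*4)*5))*g(4) = -3*8*4*5/4*4² = -24*5*16 = -¾*160*16 = -120*16 = -1920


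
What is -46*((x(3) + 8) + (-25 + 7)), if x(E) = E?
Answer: 322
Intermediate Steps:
-46*((x(3) + 8) + (-25 + 7)) = -46*((3 + 8) + (-25 + 7)) = -46*(11 - 18) = -46*(-7) = 322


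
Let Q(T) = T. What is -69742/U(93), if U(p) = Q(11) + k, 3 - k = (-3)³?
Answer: -69742/41 ≈ -1701.0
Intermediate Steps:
k = 30 (k = 3 - 1*(-3)³ = 3 - 1*(-27) = 3 + 27 = 30)
U(p) = 41 (U(p) = 11 + 30 = 41)
-69742/U(93) = -69742/41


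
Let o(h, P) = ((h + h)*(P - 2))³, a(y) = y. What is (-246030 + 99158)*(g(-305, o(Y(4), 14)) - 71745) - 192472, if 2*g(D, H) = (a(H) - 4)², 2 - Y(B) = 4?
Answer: -898220076823008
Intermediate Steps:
Y(B) = -2 (Y(B) = 2 - 1*4 = 2 - 4 = -2)
o(h, P) = 8*h³*(-2 + P)³ (o(h, P) = ((2*h)*(-2 + P))³ = (2*h*(-2 + P))³ = 8*h³*(-2 + P)³)
g(D, H) = (-4 + H)²/2 (g(D, H) = (H - 4)²/2 = (-4 + H)²/2)
(-246030 + 99158)*(g(-305, o(Y(4), 14)) - 71745) - 192472 = (-246030 + 99158)*((-4 + 8*(-2)³*(-2 + 14)³)²/2 - 71745) - 192472 = -146872*((-4 + 8*(-8)*12³)²/2 - 71745) - 192472 = -146872*((-4 + 8*(-8)*1728)²/2 - 71745) - 192472 = -146872*((-4 - 110592)²/2 - 71745) - 192472 = -146872*((½)*(-110596)² - 71745) - 192472 = -146872*((½)*12231475216 - 71745) - 192472 = -146872*(6115737608 - 71745) - 192472 = -146872*6115665863 - 192472 = -898220076630536 - 192472 = -898220076823008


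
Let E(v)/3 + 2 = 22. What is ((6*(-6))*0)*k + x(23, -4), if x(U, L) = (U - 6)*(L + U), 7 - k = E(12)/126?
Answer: 323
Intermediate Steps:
E(v) = 60 (E(v) = -6 + 3*22 = -6 + 66 = 60)
k = 137/21 (k = 7 - 60/126 = 7 - 1*10/21 = 7 - 10/21 = 137/21 ≈ 6.5238)
x(U, L) = (-6 + U)*(L + U)
((6*(-6))*0)*k + x(23, -4) = ((6*(-6))*0)*(137/21) + (23² - 6*(-4) - 6*23 - 4*23) = -36*0*(137/21) + (529 + 24 - 138 - 92) = 0*(137/21) + 323 = 0 + 323 = 323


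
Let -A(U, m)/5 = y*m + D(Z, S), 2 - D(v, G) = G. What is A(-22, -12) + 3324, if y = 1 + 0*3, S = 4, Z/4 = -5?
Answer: 3394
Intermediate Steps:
Z = -20 (Z = 4*(-5) = -20)
D(v, G) = 2 - G
y = 1 (y = 1 + 0 = 1)
A(U, m) = 10 - 5*m (A(U, m) = -5*(1*m + (2 - 1*4)) = -5*(m + (2 - 4)) = -5*(m - 2) = -5*(-2 + m) = 10 - 5*m)
A(-22, -12) + 3324 = (10 - 5*(-12)) + 3324 = (10 + 60) + 3324 = 70 + 3324 = 3394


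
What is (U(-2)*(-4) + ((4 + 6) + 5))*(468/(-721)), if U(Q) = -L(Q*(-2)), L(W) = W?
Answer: -14508/721 ≈ -20.122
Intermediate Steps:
U(Q) = 2*Q (U(Q) = -Q*(-2) = -(-2)*Q = 2*Q)
(U(-2)*(-4) + ((4 + 6) + 5))*(468/(-721)) = ((2*(-2))*(-4) + ((4 + 6) + 5))*(468/(-721)) = (-4*(-4) + (10 + 5))*(468*(-1/721)) = (16 + 15)*(-468/721) = 31*(-468/721) = -14508/721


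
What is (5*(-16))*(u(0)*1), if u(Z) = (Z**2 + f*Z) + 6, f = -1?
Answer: -480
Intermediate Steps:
u(Z) = 6 + Z**2 - Z (u(Z) = (Z**2 - Z) + 6 = 6 + Z**2 - Z)
(5*(-16))*(u(0)*1) = (5*(-16))*((6 + 0**2 - 1*0)*1) = -80*(6 + 0 + 0) = -480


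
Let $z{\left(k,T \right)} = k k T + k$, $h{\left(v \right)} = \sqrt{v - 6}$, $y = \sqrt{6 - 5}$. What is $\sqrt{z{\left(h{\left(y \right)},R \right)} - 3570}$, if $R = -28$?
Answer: $\sqrt{-3430 + i \sqrt{5}} \approx 0.0191 + 58.566 i$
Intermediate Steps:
$y = 1$ ($y = \sqrt{1} = 1$)
$h{\left(v \right)} = \sqrt{-6 + v}$
$z{\left(k,T \right)} = k + T k^{2}$ ($z{\left(k,T \right)} = k^{2} T + k = T k^{2} + k = k + T k^{2}$)
$\sqrt{z{\left(h{\left(y \right)},R \right)} - 3570} = \sqrt{\sqrt{-6 + 1} \left(1 - 28 \sqrt{-6 + 1}\right) - 3570} = \sqrt{\sqrt{-5} \left(1 - 28 \sqrt{-5}\right) - 3570} = \sqrt{i \sqrt{5} \left(1 - 28 i \sqrt{5}\right) - 3570} = \sqrt{-3570 + i \sqrt{5} \left(1 - 28 i \sqrt{5}\right)}$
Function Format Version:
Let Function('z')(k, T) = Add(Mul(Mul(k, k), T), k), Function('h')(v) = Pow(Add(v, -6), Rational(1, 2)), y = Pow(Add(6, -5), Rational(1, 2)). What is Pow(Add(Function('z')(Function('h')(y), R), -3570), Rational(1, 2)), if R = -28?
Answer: Pow(Add(-3430, Mul(I, Pow(5, Rational(1, 2)))), Rational(1, 2)) ≈ Add(0.0191, Mul(58.566, I))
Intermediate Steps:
y = 1 (y = Pow(1, Rational(1, 2)) = 1)
Function('h')(v) = Pow(Add(-6, v), Rational(1, 2))
Function('z')(k, T) = Add(k, Mul(T, Pow(k, 2))) (Function('z')(k, T) = Add(Mul(Pow(k, 2), T), k) = Add(Mul(T, Pow(k, 2)), k) = Add(k, Mul(T, Pow(k, 2))))
Pow(Add(Function('z')(Function('h')(y), R), -3570), Rational(1, 2)) = Pow(Add(Mul(Pow(Add(-6, 1), Rational(1, 2)), Add(1, Mul(-28, Pow(Add(-6, 1), Rational(1, 2))))), -3570), Rational(1, 2)) = Pow(Add(Mul(Pow(-5, Rational(1, 2)), Add(1, Mul(-28, Pow(-5, Rational(1, 2))))), -3570), Rational(1, 2)) = Pow(Add(Mul(Mul(I, Pow(5, Rational(1, 2))), Add(1, Mul(-28, Mul(I, Pow(5, Rational(1, 2)))))), -3570), Rational(1, 2)) = Pow(Add(Mul(Mul(I, Pow(5, Rational(1, 2))), Add(1, Mul(-28, I, Pow(5, Rational(1, 2))))), -3570), Rational(1, 2)) = Pow(Add(Mul(I, Pow(5, Rational(1, 2)), Add(1, Mul(-28, I, Pow(5, Rational(1, 2))))), -3570), Rational(1, 2)) = Pow(Add(-3570, Mul(I, Pow(5, Rational(1, 2)), Add(1, Mul(-28, I, Pow(5, Rational(1, 2)))))), Rational(1, 2))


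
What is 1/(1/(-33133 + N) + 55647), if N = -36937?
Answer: 70070/3899185289 ≈ 1.7970e-5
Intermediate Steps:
1/(1/(-33133 + N) + 55647) = 1/(1/(-33133 - 36937) + 55647) = 1/(1/(-70070) + 55647) = 1/(-1/70070 + 55647) = 1/(3899185289/70070) = 70070/3899185289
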